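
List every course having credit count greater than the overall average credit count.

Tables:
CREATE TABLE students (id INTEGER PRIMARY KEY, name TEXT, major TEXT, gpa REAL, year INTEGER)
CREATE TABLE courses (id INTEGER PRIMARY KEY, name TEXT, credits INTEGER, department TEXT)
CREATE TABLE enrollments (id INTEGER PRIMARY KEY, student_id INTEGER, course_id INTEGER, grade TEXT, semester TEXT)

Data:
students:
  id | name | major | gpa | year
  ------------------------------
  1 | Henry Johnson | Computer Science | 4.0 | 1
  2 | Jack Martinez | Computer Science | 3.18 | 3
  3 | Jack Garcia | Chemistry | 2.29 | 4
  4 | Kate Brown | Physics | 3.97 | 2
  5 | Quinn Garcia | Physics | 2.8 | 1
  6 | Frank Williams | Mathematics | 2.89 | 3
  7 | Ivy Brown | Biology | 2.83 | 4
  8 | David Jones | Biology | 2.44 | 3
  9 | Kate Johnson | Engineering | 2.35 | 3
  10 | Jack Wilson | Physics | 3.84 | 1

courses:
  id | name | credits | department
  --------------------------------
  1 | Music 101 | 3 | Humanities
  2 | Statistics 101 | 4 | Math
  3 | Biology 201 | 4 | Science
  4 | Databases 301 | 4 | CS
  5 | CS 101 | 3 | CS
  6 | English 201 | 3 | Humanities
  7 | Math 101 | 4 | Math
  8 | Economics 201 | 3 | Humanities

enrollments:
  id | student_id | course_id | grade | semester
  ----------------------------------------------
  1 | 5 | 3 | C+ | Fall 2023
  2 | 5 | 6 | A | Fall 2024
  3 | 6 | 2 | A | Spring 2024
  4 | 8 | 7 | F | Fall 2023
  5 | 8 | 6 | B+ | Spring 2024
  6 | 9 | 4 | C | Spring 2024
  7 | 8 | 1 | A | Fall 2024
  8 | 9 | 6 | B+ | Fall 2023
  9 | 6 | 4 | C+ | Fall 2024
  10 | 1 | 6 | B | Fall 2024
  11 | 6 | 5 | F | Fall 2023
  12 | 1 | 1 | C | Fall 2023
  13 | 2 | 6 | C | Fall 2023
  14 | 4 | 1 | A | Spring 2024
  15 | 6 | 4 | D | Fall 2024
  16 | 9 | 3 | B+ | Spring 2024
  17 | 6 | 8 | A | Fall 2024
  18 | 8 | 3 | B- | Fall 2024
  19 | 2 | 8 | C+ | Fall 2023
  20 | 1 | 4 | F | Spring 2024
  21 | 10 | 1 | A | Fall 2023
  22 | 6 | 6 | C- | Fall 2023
SELECT name, credits FROM courses WHERE credits > (SELECT AVG(credits) FROM courses)

Execution result:
name | credits
Statistics 101 | 4
Biology 201 | 4
Databases 301 | 4
Math 101 | 4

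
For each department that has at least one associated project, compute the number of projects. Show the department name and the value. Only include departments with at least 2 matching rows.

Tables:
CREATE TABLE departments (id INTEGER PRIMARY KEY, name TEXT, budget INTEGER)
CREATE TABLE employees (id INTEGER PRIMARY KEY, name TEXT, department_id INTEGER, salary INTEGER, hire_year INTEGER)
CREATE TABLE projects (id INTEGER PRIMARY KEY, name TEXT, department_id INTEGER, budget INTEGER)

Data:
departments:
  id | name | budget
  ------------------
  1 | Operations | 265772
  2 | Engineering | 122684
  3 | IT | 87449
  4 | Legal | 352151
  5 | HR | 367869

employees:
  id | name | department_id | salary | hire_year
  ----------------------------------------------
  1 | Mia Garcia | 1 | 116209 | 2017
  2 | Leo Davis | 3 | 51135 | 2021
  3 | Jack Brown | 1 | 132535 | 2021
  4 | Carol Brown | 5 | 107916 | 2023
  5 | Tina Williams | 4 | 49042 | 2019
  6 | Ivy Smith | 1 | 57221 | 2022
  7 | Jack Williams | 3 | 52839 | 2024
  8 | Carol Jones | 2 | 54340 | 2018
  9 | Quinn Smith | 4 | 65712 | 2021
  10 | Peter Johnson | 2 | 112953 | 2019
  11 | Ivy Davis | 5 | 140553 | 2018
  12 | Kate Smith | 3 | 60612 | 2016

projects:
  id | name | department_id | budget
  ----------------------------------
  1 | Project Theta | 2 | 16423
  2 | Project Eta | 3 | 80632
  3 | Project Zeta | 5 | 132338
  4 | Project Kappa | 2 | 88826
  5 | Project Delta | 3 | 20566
SELECT p.name, COUNT(*) AS n FROM projects c JOIN departments p ON c.department_id = p.id GROUP BY p.id, p.name HAVING COUNT(*) >= 2

Execution result:
name | n
Engineering | 2
IT | 2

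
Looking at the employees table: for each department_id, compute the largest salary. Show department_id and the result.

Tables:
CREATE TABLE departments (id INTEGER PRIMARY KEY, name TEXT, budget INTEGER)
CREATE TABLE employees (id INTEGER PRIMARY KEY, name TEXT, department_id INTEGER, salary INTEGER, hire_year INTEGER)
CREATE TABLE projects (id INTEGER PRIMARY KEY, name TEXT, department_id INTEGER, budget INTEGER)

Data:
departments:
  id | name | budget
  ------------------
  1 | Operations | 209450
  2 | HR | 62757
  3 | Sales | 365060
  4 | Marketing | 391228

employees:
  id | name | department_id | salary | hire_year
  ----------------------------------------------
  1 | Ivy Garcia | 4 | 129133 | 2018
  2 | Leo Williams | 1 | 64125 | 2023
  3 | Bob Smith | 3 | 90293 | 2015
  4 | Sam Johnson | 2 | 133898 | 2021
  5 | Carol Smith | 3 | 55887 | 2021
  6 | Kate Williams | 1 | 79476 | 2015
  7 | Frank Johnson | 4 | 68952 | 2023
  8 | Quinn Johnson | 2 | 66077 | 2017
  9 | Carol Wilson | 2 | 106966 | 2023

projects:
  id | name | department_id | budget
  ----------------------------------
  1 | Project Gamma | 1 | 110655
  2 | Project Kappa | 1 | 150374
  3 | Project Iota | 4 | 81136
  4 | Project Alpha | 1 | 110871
SELECT department_id, MAX(salary) AS max_salary FROM employees GROUP BY department_id

Execution result:
department_id | max_salary
1 | 79476
2 | 133898
3 | 90293
4 | 129133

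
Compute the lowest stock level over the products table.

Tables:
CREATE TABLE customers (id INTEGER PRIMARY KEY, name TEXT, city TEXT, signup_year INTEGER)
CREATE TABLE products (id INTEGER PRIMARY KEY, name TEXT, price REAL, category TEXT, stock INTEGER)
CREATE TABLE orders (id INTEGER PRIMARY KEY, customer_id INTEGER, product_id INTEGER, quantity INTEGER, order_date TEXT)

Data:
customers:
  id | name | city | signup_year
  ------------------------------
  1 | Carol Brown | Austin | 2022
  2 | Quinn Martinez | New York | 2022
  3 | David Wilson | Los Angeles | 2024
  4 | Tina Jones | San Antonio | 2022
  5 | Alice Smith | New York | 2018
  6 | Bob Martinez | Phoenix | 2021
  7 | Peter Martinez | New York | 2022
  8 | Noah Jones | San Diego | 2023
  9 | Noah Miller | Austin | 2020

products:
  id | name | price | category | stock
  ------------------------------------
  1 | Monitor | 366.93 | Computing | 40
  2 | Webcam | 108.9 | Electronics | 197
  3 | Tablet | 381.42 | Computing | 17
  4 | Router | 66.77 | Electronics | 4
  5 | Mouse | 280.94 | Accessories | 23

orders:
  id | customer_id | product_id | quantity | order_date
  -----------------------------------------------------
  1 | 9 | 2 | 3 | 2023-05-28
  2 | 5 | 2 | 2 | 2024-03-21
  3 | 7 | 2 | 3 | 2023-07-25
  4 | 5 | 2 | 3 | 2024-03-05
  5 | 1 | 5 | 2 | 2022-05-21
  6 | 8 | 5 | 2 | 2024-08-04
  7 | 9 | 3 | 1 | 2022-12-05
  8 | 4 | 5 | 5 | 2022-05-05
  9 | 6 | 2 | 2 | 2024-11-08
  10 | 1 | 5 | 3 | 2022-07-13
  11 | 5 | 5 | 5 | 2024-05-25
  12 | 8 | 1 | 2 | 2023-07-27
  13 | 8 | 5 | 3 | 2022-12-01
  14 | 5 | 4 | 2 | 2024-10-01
SELECT MIN(stock) FROM products

Execution result:
4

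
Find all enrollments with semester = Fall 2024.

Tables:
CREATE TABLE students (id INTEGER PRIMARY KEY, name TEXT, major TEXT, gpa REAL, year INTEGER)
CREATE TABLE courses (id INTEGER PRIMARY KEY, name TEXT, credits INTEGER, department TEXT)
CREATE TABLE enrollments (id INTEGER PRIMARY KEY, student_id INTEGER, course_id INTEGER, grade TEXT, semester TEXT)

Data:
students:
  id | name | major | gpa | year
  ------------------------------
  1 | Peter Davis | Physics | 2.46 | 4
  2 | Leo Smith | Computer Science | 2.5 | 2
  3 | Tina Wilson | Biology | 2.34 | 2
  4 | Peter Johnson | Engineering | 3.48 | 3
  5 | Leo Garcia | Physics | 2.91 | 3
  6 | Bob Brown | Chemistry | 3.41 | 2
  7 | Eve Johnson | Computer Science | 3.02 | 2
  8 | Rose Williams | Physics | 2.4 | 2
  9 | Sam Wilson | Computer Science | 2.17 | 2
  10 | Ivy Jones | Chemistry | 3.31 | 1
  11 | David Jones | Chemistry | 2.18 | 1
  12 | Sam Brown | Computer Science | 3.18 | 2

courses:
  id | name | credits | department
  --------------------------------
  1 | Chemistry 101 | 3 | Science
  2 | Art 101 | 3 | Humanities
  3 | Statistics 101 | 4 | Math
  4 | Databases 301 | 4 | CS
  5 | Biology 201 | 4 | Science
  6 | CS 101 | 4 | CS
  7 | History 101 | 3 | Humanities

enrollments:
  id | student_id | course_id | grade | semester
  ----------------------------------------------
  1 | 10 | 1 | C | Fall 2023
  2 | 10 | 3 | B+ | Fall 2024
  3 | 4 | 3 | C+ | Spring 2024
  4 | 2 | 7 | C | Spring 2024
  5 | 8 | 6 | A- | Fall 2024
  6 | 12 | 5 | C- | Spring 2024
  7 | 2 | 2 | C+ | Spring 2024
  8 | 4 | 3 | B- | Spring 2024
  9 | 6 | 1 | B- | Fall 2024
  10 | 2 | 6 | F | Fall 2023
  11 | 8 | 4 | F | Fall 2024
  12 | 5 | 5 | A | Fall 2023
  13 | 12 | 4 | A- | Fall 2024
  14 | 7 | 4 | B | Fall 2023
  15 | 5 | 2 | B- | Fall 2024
SELECT id, semester FROM enrollments WHERE semester = 'Fall 2024'

Execution result:
id | semester
2 | Fall 2024
5 | Fall 2024
9 | Fall 2024
11 | Fall 2024
13 | Fall 2024
15 | Fall 2024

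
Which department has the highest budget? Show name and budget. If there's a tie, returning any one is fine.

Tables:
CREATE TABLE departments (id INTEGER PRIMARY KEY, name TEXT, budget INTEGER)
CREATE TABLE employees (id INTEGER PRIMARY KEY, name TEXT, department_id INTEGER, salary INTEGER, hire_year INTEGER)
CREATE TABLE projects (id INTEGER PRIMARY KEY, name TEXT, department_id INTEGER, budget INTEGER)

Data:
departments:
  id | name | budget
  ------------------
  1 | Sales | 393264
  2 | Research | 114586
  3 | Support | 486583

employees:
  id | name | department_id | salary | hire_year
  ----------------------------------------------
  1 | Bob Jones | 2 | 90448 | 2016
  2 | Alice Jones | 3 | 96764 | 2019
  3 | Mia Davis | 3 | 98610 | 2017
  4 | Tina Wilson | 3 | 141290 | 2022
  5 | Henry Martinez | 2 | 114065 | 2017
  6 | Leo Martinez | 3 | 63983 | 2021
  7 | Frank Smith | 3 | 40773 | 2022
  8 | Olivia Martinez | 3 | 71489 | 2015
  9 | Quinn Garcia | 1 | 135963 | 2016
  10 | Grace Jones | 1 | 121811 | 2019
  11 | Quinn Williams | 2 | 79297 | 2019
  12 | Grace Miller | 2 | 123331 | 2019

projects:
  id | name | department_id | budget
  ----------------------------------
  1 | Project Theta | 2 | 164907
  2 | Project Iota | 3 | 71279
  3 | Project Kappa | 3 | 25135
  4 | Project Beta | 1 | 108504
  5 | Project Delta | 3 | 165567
SELECT name, budget FROM departments ORDER BY budget DESC LIMIT 1

Execution result:
name | budget
Support | 486583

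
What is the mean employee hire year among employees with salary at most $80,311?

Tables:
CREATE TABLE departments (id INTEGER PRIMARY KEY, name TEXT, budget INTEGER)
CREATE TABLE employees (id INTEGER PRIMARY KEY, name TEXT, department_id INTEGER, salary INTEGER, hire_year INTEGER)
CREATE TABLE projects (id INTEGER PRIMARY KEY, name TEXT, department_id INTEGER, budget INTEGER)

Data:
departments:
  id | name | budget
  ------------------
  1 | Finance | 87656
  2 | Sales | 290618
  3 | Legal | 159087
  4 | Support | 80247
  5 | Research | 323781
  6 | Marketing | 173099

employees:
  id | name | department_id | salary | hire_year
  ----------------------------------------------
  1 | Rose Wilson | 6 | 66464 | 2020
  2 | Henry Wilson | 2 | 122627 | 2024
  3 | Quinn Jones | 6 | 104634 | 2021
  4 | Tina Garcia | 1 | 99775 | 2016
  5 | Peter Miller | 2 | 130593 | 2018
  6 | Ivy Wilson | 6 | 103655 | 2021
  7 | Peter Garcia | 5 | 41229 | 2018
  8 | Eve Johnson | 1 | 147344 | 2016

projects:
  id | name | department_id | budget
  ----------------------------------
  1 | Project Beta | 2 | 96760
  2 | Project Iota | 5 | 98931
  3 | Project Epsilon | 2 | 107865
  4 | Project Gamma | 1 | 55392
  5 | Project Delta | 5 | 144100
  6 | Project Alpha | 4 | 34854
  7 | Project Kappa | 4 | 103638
SELECT AVG(hire_year) FROM employees WHERE salary <= 80311

Execution result:
2019.00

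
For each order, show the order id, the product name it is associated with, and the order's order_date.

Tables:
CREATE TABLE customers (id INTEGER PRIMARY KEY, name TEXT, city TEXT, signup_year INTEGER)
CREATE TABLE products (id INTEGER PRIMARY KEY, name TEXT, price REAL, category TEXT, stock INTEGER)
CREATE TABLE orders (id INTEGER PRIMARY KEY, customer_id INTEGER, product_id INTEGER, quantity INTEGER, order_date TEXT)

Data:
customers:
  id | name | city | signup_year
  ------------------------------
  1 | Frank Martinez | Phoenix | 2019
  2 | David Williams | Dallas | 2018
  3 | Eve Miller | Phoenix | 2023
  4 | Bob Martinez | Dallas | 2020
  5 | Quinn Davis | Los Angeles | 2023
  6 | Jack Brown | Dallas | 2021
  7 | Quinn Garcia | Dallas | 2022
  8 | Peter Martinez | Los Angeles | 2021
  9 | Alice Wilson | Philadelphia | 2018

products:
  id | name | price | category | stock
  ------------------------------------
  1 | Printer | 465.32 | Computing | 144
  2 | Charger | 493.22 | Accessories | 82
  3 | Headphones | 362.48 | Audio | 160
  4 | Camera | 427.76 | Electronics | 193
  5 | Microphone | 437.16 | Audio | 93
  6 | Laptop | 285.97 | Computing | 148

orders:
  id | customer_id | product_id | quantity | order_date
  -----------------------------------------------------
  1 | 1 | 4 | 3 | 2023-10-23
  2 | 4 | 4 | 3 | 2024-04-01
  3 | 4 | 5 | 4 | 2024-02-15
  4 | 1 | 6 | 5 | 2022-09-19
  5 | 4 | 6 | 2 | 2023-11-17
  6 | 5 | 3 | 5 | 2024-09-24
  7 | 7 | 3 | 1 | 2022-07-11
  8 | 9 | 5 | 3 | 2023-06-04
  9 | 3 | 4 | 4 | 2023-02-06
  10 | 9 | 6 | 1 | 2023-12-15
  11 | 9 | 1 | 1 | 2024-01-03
SELECT c.id, p.name AS product, c.order_date FROM orders c JOIN products p ON c.product_id = p.id

Execution result:
id | product | order_date
1 | Camera | 2023-10-23
2 | Camera | 2024-04-01
3 | Microphone | 2024-02-15
4 | Laptop | 2022-09-19
5 | Laptop | 2023-11-17
6 | Headphones | 2024-09-24
7 | Headphones | 2022-07-11
8 | Microphone | 2023-06-04
9 | Camera | 2023-02-06
10 | Laptop | 2023-12-15
11 | Printer | 2024-01-03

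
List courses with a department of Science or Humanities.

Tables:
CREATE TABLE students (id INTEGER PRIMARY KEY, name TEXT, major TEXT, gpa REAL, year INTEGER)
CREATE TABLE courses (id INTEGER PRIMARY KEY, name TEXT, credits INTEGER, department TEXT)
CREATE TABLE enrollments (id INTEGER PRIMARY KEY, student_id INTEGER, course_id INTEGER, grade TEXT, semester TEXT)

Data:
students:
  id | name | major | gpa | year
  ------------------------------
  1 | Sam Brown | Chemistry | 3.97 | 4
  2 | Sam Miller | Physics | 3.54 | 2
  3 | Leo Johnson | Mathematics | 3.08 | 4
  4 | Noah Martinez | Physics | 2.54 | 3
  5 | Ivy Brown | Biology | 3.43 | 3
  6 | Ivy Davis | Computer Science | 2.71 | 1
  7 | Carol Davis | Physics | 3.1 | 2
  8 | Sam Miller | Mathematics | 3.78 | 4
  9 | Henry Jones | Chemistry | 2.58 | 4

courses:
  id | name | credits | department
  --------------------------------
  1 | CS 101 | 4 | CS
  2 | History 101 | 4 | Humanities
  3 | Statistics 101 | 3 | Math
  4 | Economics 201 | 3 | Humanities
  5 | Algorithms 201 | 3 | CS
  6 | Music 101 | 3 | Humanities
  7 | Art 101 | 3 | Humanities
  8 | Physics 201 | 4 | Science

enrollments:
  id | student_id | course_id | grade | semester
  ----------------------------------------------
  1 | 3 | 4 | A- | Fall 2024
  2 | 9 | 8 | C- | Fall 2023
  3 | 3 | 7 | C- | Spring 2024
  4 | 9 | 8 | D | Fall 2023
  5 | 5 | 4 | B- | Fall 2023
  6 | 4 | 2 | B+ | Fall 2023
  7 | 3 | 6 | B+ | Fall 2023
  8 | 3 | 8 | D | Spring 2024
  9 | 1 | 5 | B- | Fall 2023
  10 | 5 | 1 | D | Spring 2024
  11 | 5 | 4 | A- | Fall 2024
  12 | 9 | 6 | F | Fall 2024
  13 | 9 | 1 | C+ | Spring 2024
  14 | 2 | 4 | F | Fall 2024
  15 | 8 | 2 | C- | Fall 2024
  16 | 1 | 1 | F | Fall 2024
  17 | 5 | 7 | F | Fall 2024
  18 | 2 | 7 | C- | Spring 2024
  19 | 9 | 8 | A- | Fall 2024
SELECT name, department FROM courses WHERE department IN ('Science', 'Humanities')

Execution result:
name | department
History 101 | Humanities
Economics 201 | Humanities
Music 101 | Humanities
Art 101 | Humanities
Physics 201 | Science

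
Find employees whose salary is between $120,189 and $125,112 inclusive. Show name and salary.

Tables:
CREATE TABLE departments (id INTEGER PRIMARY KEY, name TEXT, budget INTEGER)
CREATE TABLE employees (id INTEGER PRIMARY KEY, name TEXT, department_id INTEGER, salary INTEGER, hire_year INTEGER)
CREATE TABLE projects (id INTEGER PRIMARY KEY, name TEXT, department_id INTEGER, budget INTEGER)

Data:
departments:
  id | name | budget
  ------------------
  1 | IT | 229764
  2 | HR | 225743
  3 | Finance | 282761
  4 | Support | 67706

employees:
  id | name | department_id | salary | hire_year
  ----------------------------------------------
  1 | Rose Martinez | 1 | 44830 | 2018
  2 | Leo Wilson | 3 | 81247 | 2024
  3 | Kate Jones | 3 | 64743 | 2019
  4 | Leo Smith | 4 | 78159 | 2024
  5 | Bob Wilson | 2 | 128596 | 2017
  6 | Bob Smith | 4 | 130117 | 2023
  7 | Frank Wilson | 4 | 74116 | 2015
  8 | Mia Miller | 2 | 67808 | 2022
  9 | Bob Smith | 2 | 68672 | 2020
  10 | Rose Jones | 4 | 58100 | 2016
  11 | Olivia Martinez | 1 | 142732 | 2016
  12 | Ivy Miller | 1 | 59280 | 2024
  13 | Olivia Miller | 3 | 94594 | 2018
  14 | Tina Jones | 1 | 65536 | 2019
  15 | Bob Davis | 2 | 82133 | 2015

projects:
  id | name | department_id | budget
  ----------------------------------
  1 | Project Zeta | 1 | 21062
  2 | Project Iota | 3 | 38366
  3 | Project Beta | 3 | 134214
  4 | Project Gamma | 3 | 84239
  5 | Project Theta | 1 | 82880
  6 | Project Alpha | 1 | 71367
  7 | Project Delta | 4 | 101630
SELECT name, salary FROM employees WHERE salary BETWEEN 120189 AND 125112

Execution result:
(no rows)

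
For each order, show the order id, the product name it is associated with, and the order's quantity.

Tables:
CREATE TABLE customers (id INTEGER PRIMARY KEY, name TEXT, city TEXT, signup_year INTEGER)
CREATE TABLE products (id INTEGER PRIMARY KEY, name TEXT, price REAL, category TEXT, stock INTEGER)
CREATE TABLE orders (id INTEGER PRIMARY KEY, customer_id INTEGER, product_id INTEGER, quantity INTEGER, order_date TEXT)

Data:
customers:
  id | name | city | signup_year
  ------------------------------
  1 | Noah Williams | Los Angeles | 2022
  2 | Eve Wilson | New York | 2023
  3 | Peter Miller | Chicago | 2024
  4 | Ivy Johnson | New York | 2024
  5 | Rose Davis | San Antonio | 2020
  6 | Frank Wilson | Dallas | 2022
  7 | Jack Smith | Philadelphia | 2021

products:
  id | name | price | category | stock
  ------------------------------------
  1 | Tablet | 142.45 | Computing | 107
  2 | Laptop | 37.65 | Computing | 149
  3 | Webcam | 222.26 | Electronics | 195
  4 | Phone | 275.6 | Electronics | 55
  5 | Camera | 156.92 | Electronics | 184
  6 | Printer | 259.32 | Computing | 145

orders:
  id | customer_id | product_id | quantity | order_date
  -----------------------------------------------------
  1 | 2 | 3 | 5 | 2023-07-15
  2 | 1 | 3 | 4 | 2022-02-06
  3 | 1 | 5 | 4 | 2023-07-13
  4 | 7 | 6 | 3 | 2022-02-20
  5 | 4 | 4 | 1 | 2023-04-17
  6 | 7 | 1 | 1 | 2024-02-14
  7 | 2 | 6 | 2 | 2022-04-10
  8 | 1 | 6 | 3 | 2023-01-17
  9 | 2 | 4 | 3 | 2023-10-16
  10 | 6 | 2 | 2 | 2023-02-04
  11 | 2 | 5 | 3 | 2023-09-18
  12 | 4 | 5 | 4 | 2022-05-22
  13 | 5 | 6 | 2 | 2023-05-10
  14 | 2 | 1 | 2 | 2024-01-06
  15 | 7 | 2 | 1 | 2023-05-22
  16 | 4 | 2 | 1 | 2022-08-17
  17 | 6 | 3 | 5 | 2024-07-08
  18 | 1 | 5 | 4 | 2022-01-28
SELECT c.id, p.name AS product, c.quantity FROM orders c JOIN products p ON c.product_id = p.id

Execution result:
id | product | quantity
1 | Webcam | 5
2 | Webcam | 4
3 | Camera | 4
4 | Printer | 3
5 | Phone | 1
6 | Tablet | 1
7 | Printer | 2
8 | Printer | 3
9 | Phone | 3
10 | Laptop | 2
11 | Camera | 3
12 | Camera | 4
13 | Printer | 2
14 | Tablet | 2
15 | Laptop | 1
16 | Laptop | 1
17 | Webcam | 5
18 | Camera | 4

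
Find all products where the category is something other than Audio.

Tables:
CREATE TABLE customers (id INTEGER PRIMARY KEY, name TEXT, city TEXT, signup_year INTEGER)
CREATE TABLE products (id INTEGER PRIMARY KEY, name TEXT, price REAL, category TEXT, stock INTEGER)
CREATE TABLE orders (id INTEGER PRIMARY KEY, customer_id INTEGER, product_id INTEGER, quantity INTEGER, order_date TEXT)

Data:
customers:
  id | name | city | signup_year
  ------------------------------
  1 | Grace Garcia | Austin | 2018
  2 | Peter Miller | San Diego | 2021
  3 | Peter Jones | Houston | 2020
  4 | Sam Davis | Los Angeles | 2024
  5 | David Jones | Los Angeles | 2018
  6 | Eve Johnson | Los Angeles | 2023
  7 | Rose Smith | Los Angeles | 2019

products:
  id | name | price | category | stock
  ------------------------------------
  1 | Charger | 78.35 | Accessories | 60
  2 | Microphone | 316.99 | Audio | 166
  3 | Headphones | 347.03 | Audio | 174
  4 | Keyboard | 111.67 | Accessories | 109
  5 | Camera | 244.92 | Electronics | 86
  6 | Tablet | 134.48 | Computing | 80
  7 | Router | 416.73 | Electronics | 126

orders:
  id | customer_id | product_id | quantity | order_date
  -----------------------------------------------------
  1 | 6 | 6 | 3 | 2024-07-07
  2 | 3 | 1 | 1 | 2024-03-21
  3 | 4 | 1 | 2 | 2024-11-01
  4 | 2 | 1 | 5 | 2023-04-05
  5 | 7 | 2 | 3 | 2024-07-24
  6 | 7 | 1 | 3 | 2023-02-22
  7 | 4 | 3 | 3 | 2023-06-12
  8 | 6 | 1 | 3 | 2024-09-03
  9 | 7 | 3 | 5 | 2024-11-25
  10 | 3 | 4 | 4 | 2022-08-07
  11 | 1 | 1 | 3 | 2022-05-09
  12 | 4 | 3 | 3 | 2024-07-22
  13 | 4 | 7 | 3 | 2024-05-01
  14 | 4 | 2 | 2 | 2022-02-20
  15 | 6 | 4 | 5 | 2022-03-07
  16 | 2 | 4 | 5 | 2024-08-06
SELECT name, category FROM products WHERE category <> 'Audio'

Execution result:
name | category
Charger | Accessories
Keyboard | Accessories
Camera | Electronics
Tablet | Computing
Router | Electronics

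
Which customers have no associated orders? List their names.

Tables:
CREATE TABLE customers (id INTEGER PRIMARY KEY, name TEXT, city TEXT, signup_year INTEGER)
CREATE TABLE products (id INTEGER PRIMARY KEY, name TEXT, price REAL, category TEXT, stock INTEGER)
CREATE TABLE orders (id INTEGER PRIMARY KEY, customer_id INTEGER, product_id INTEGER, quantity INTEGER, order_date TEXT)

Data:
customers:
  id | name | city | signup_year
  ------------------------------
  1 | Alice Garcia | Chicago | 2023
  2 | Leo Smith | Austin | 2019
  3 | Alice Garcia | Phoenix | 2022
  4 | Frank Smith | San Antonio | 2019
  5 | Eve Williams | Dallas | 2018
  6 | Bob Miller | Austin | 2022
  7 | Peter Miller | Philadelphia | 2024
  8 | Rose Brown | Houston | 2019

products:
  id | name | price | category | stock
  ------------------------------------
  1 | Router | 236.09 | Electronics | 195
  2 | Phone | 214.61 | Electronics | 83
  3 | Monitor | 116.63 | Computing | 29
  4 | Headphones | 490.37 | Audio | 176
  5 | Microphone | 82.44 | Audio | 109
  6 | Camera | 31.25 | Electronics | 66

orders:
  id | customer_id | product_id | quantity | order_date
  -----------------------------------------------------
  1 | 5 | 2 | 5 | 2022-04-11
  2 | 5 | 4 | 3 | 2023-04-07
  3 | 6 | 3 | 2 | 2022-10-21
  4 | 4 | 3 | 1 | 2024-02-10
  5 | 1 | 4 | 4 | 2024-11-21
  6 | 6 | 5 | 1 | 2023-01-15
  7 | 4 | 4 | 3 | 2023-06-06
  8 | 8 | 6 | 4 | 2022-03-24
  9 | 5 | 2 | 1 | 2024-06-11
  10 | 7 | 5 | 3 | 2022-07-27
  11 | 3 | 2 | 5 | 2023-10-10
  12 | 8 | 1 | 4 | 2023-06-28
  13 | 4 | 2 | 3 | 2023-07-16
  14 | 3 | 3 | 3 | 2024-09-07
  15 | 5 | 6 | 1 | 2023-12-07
SELECT p.name FROM customers p LEFT JOIN orders c ON c.customer_id = p.id WHERE c.id IS NULL

Execution result:
Leo Smith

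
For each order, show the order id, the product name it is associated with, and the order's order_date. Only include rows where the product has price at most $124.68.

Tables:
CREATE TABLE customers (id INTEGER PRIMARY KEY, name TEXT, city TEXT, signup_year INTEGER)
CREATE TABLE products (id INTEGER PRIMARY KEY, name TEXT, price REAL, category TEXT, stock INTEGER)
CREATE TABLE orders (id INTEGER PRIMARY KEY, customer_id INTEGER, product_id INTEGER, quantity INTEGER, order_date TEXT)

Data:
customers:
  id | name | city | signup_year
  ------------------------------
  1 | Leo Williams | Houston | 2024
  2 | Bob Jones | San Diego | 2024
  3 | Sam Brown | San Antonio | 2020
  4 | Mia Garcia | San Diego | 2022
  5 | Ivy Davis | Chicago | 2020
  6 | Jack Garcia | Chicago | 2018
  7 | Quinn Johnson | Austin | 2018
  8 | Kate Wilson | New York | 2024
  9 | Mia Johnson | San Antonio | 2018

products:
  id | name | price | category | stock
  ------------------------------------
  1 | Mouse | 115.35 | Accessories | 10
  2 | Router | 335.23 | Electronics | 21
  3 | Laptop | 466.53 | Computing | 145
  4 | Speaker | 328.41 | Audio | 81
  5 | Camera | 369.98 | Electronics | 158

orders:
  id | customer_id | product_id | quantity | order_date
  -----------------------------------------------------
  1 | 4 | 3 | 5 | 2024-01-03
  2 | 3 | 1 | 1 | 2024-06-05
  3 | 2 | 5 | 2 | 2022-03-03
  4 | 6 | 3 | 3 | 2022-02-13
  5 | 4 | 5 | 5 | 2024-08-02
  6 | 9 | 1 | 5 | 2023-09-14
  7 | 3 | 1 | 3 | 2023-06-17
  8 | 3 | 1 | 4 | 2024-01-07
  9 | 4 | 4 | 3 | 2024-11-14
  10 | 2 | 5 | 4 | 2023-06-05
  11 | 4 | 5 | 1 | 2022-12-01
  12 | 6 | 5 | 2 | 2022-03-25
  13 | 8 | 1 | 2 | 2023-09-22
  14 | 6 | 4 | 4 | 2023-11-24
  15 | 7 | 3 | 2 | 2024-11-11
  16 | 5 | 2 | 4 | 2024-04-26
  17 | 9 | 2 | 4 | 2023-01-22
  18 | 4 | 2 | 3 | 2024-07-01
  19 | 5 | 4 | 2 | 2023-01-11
SELECT c.id, p.name AS product, c.order_date FROM orders c JOIN products p ON c.product_id = p.id WHERE p.price <= 124.68

Execution result:
id | product | order_date
2 | Mouse | 2024-06-05
6 | Mouse | 2023-09-14
7 | Mouse | 2023-06-17
8 | Mouse | 2024-01-07
13 | Mouse | 2023-09-22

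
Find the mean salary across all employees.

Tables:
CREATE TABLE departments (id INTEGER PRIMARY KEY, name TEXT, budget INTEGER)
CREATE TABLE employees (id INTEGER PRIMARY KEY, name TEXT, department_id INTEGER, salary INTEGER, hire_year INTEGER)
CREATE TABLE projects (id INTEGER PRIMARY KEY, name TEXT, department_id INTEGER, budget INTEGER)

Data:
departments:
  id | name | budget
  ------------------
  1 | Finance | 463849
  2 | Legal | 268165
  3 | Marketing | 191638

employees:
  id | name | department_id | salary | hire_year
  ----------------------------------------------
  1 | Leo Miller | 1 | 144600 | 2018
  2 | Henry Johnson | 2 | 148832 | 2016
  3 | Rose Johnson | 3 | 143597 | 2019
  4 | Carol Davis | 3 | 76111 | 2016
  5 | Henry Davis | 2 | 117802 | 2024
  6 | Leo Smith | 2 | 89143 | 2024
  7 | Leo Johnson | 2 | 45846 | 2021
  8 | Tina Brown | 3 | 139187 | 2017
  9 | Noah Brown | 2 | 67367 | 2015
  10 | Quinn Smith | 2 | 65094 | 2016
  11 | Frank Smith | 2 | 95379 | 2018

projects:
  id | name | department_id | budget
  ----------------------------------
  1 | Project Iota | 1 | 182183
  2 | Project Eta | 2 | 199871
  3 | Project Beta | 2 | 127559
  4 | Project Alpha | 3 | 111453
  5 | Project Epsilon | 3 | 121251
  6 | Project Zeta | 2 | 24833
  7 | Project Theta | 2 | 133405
SELECT AVG(salary) FROM employees

Execution result:
102996.18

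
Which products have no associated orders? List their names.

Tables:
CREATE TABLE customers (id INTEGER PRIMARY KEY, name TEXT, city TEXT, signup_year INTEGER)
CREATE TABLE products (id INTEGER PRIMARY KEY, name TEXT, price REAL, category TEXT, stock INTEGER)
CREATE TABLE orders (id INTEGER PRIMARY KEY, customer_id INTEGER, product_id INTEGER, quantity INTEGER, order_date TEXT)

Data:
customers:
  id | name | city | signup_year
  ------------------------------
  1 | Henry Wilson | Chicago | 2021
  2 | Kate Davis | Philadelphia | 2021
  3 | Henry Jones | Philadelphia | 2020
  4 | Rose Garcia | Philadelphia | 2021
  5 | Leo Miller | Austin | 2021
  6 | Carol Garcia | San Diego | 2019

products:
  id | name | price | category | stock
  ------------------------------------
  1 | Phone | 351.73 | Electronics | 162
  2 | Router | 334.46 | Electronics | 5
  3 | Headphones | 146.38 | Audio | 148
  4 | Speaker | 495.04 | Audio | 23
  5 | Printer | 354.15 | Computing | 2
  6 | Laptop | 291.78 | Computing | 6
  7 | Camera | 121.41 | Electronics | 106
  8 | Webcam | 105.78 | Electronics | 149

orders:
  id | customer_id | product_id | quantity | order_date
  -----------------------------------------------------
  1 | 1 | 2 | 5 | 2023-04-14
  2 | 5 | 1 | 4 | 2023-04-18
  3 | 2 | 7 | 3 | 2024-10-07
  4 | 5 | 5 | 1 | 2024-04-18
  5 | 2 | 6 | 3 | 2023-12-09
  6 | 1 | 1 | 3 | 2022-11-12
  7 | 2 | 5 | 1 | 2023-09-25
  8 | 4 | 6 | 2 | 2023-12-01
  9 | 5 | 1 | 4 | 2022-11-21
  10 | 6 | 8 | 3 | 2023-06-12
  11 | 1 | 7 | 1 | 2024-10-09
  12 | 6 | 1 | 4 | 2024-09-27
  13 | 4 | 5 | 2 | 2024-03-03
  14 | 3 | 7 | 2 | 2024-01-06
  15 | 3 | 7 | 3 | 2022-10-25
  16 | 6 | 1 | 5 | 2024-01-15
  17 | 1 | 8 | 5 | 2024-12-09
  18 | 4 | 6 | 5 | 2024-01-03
SELECT p.name FROM products p LEFT JOIN orders c ON c.product_id = p.id WHERE c.id IS NULL

Execution result:
name
Headphones
Speaker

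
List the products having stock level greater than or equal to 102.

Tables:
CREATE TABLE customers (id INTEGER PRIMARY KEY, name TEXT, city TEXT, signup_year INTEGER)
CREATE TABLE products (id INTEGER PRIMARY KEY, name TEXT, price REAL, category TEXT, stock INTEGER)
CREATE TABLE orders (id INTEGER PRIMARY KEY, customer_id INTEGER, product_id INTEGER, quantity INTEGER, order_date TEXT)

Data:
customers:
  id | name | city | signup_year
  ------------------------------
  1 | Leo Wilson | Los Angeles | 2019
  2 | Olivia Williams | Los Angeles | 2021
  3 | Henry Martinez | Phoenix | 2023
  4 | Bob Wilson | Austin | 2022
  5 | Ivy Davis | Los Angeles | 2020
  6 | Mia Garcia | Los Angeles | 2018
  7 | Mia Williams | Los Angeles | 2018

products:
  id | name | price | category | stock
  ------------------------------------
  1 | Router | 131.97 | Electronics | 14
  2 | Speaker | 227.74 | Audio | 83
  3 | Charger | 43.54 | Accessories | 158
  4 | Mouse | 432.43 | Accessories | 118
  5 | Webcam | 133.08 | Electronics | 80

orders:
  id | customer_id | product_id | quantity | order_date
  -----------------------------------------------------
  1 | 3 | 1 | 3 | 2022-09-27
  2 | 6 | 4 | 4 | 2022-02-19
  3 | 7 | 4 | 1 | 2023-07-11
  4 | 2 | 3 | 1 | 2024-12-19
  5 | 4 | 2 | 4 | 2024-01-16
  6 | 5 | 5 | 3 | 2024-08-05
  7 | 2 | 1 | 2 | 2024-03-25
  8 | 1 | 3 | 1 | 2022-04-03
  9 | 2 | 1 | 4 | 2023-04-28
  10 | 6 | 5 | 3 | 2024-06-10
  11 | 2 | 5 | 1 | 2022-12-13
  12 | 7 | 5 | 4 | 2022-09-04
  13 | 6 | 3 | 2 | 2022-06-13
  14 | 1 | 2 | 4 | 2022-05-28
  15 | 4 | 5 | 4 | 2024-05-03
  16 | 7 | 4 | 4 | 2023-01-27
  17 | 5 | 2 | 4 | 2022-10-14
SELECT name, stock FROM products WHERE stock >= 102

Execution result:
name | stock
Charger | 158
Mouse | 118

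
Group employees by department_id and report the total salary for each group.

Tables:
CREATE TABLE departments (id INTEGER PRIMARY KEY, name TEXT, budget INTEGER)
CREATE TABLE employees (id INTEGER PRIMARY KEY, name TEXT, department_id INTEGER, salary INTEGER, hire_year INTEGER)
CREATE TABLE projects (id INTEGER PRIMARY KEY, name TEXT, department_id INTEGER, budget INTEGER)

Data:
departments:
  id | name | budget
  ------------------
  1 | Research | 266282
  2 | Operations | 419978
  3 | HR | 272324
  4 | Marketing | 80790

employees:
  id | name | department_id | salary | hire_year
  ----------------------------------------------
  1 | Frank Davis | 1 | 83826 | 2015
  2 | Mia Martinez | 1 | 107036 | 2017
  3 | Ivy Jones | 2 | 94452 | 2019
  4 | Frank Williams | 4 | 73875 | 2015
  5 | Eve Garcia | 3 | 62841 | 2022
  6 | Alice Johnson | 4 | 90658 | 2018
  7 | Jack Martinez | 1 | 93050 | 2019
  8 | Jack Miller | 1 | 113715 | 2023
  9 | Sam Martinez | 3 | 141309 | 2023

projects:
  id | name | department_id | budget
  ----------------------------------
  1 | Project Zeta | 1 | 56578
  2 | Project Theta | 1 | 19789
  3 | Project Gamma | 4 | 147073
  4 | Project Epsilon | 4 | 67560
SELECT department_id, SUM(salary) AS sum_salary FROM employees GROUP BY department_id

Execution result:
department_id | sum_salary
1 | 397627
2 | 94452
3 | 204150
4 | 164533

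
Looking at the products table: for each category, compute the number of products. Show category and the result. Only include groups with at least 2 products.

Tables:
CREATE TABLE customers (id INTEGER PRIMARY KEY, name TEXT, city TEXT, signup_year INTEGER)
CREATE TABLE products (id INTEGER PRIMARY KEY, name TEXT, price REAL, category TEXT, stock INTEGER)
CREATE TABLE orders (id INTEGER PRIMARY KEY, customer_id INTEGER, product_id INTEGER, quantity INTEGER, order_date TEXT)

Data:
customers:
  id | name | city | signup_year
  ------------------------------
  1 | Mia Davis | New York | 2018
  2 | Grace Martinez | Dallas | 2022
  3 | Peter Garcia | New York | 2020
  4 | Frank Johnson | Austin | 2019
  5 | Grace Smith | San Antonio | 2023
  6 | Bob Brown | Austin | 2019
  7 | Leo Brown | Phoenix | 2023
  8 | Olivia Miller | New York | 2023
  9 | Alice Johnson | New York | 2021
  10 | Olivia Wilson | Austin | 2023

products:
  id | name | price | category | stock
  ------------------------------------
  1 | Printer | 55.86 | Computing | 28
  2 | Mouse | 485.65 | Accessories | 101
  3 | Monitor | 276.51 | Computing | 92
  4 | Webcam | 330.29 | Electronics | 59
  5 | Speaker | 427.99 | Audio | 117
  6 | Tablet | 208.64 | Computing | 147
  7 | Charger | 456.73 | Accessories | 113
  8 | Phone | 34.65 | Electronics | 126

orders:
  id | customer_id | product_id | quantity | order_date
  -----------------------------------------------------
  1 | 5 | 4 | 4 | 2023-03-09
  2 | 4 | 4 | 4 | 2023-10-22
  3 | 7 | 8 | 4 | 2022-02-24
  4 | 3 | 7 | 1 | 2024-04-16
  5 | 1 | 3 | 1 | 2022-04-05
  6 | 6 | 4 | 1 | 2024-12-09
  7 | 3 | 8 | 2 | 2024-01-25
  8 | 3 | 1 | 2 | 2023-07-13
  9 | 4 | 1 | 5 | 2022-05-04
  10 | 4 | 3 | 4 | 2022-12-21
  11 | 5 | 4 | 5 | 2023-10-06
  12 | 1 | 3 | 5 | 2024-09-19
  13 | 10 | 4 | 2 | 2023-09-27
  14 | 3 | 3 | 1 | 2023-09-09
SELECT category, COUNT(*) AS n FROM products GROUP BY category HAVING COUNT(*) >= 2

Execution result:
category | n
Accessories | 2
Computing | 3
Electronics | 2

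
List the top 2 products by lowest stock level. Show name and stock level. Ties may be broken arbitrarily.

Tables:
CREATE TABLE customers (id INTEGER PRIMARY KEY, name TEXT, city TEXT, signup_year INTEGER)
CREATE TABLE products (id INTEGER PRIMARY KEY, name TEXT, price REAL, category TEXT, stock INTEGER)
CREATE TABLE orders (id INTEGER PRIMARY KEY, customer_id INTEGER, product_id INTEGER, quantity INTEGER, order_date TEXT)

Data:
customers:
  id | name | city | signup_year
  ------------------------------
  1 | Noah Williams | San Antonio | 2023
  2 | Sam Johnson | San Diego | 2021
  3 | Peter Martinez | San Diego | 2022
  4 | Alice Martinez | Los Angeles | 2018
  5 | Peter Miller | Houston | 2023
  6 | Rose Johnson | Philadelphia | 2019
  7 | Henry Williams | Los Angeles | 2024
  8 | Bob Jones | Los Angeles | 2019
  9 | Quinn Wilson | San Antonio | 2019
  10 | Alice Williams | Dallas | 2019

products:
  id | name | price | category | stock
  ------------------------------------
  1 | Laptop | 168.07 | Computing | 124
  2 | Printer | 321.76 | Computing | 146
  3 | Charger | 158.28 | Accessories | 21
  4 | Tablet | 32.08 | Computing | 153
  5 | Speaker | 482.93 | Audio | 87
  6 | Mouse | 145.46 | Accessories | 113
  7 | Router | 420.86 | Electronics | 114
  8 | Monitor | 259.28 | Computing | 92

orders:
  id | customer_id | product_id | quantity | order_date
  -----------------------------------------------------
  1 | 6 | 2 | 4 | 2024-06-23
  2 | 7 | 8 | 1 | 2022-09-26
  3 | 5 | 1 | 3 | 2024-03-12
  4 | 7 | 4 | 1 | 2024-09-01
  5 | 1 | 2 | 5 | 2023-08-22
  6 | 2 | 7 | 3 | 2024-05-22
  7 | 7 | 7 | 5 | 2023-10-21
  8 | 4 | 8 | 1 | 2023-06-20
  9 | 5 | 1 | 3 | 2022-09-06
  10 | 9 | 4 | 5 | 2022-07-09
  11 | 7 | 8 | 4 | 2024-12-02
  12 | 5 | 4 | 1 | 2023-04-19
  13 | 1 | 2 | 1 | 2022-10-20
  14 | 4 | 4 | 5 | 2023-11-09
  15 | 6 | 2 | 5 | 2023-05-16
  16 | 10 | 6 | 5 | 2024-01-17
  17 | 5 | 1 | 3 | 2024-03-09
SELECT name, stock FROM products ORDER BY stock ASC LIMIT 2

Execution result:
name | stock
Charger | 21
Speaker | 87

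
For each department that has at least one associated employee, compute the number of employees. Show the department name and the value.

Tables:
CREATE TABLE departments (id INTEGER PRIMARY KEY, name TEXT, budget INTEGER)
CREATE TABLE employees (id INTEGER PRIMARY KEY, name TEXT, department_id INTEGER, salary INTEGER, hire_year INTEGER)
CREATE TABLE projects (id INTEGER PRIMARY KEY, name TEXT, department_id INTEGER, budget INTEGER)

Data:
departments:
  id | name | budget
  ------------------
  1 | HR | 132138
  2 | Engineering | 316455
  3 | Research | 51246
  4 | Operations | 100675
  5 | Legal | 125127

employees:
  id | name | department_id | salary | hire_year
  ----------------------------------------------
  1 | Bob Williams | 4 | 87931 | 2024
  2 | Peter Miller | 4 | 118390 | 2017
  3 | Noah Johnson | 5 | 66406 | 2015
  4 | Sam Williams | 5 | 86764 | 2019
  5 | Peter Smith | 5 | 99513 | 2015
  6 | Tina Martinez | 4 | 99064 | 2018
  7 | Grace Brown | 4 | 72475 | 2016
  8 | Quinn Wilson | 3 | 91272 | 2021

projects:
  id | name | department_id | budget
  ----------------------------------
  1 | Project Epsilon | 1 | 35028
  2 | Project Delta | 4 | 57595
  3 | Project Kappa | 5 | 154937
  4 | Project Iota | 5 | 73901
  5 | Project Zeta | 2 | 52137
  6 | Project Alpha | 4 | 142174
SELECT p.name, COUNT(*) AS n FROM employees c JOIN departments p ON c.department_id = p.id GROUP BY p.id, p.name

Execution result:
name | n
Research | 1
Operations | 4
Legal | 3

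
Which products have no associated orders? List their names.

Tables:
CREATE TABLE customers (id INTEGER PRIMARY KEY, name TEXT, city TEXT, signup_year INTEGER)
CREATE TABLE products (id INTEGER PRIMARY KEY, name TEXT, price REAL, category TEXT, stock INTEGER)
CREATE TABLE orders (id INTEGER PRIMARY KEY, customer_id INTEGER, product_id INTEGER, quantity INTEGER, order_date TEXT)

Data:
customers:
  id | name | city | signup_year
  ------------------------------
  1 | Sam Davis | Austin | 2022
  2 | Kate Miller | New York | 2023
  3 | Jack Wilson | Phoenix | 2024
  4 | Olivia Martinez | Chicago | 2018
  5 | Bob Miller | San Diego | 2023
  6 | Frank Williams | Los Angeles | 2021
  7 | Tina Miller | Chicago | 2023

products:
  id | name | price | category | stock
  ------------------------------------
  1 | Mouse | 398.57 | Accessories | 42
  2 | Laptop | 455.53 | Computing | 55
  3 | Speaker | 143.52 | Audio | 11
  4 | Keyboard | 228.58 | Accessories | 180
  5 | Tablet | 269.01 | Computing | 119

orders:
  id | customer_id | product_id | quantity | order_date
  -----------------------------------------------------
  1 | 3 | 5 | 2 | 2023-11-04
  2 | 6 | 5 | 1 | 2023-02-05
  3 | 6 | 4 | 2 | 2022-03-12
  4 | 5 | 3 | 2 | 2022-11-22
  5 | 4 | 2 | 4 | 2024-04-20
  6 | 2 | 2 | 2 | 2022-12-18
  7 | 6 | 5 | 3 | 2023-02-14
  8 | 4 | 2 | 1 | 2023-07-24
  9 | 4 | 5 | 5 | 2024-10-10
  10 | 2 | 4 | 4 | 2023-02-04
SELECT p.name FROM products p LEFT JOIN orders c ON c.product_id = p.id WHERE c.id IS NULL

Execution result:
Mouse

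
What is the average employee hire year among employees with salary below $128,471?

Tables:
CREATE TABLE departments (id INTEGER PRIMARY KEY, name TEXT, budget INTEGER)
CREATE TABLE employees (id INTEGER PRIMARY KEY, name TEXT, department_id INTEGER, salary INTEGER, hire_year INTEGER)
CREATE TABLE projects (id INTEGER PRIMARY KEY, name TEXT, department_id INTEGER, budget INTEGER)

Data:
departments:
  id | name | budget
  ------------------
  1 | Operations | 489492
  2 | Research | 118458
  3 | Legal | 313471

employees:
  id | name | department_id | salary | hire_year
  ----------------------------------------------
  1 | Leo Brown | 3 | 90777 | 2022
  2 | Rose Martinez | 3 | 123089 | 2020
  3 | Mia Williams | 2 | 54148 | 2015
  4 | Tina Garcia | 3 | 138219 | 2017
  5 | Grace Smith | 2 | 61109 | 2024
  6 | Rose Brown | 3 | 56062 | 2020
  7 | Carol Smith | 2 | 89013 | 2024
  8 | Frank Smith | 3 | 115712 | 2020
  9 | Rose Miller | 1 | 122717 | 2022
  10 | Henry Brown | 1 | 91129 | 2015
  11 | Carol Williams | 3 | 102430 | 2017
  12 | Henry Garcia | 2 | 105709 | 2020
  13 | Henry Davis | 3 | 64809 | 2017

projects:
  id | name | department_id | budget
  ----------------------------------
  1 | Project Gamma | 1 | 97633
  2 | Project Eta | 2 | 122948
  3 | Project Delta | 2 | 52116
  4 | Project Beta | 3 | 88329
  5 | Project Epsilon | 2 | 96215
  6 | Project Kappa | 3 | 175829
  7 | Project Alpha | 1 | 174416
SELECT AVG(hire_year) FROM employees WHERE salary < 128471

Execution result:
2019.67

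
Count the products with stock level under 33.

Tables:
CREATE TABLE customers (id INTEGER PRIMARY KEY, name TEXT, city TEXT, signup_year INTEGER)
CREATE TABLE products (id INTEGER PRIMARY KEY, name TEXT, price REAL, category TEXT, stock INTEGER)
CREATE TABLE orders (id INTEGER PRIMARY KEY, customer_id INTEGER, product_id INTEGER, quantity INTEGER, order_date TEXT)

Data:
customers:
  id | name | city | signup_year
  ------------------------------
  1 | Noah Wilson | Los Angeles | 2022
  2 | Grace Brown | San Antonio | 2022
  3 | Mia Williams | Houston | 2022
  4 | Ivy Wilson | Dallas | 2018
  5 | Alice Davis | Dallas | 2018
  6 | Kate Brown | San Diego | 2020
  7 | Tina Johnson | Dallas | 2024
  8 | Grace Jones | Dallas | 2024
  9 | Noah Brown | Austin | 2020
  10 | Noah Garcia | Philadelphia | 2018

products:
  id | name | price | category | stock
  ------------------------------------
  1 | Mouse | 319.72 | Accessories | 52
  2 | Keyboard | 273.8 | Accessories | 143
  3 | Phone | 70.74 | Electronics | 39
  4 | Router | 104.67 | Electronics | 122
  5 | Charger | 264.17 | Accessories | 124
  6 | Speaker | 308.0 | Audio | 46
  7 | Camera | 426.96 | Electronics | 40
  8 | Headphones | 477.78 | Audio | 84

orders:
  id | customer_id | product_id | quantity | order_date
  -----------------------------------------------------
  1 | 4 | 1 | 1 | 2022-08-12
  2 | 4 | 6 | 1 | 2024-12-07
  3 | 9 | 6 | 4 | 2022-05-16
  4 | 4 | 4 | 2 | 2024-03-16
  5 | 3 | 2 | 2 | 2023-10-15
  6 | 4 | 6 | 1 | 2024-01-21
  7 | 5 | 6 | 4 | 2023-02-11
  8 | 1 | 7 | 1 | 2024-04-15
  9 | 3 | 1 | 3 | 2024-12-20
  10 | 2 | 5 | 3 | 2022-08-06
SELECT COUNT(*) FROM products WHERE stock < 33

Execution result:
0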